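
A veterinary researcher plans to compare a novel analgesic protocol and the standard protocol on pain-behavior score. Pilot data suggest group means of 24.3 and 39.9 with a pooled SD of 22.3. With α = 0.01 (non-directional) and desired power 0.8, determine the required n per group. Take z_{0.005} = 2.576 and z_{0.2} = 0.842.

Cohen's d = |M₁ − M₂| / SD_pooled = |24.3 − 39.9| / 22.3 = 15.6 / 22.3 = 0.700.
For two independent groups with equal n: n = 2·((z_{α/2} + z_β) / d)².
z_{α/2} + z_β = 2.576 + 0.842 = 3.418.
n = 2 × (3.418 / 0.700)² = 2 × 4.883² = 2 × 23.84 = 47.7.
Round up to the next whole participant.

n = 48 per group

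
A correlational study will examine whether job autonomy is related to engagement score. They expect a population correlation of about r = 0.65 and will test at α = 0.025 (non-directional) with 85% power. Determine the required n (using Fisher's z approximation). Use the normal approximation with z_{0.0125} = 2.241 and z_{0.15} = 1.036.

Fisher's z: C = ½·ln((1+r)/(1−r)) = ½·ln(4.7143) = 0.7753.
n = ((z_{α/2} + z_β)/C)² + 3.
(2.241 + 1.036) / 0.7753 = 3.277 / 0.7753 = 4.227.
n = 4.227² + 3 = 17.87 + 3 = 20.9.
Round up.

n = 21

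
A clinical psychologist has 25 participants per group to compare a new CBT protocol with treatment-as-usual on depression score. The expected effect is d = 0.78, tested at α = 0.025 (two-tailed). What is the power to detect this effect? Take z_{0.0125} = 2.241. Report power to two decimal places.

For two equal groups, power = Φ(d·√(n/2) − z_{α/2}).
d·√(n/2) = 0.78 × √(25/2) = 0.78 × 3.536 = 2.758.
z_β = 2.758 − 2.241 = 0.517.
Power = Φ(0.517) = 0.697.

power ≈ 0.70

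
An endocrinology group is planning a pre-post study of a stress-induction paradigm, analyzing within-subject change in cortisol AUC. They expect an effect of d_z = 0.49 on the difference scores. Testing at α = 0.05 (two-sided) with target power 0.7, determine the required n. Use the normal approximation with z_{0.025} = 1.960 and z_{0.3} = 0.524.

For a paired (one-sample on differences) test: n = ((z_{α/2} + z_β) / d)².
z_{α/2} + z_β = 1.960 + 0.524 = 2.484.
n = (2.484 / 0.49)² = 5.069² = 25.70.
Round up.

n = 26 pairs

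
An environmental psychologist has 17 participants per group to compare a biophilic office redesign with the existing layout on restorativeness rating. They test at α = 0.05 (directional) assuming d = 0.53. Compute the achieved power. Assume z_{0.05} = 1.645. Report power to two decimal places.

power ≈ 0.46

For two equal groups, power = Φ(d·√(n/2) − z_{α}).
d·√(n/2) = 0.53 × √(17/2) = 0.53 × 2.915 = 1.545.
z_β = 1.545 − 1.645 = -0.100.
Power = Φ(-0.100) = 0.460.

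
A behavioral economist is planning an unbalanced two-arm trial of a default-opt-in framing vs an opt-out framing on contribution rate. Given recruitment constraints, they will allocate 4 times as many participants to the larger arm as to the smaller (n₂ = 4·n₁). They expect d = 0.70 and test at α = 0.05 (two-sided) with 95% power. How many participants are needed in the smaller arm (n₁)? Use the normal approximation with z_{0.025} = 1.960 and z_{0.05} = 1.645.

With allocation ratio k = n₂/n₁ = 4, Var(x̄₁−x̄₂) = σ²(1/n₁ + 1/(k·n₁)) = σ²·(k+1)/(k·n₁).
So n₁ = (1 + 1/k)·((z_{α/2} + z_β)/d)² = 1.250 × (3.605/0.70)².
n₁ = 1.250 × 26.52 = 33.2.
Round up: n₁ = 34, giving n₂ = 4 × 34 = 136.

n₁ = 34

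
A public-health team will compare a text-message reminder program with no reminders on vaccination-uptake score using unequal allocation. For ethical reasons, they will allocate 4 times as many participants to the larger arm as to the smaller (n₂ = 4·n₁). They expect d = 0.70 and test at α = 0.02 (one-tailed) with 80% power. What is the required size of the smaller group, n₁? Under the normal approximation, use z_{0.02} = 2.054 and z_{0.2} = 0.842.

n₁ = 22

With allocation ratio k = n₂/n₁ = 4, Var(x̄₁−x̄₂) = σ²(1/n₁ + 1/(k·n₁)) = σ²·(k+1)/(k·n₁).
So n₁ = (1 + 1/k)·((z_{α} + z_β)/d)² = 1.250 × (2.896/0.70)².
n₁ = 1.250 × 17.12 = 21.4.
Round up: n₁ = 22, giving n₂ = 4 × 22 = 88.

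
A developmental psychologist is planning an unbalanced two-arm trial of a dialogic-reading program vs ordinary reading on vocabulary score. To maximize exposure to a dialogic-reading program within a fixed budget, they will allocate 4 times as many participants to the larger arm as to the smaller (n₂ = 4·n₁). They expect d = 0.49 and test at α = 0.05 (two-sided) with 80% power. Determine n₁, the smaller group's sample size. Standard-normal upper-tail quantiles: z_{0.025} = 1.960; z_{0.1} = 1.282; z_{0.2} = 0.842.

n₁ = 41

With allocation ratio k = n₂/n₁ = 4, Var(x̄₁−x̄₂) = σ²(1/n₁ + 1/(k·n₁)) = σ²·(k+1)/(k·n₁).
So n₁ = (1 + 1/k)·((z_{α/2} + z_β)/d)² = 1.250 × (2.802/0.49)².
n₁ = 1.250 × 32.70 = 40.9.
Round up: n₁ = 41, giving n₂ = 4 × 41 = 164.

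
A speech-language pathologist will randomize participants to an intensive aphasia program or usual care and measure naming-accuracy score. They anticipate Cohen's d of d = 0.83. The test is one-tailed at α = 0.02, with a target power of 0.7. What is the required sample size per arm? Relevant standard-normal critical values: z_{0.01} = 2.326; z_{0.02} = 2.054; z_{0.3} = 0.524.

For two independent groups with equal n: n = 2·((z_{α} + z_β) / d)².
z_{α} + z_β = 2.054 + 0.524 = 2.578.
n = 2 × (2.578 / 0.83)² = 2 × 3.106² = 2 × 9.65 = 19.3.
Round up to the next whole participant.

n = 20 per group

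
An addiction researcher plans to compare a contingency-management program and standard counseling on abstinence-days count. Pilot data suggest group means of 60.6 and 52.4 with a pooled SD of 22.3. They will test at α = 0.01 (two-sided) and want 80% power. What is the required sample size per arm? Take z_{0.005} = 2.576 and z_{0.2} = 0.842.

n = 173 per group

Cohen's d = |M₁ − M₂| / SD_pooled = |60.6 − 52.4| / 22.3 = 8.2 / 22.3 = 0.368.
For two independent groups with equal n: n = 2·((z_{α/2} + z_β) / d)².
z_{α/2} + z_β = 2.576 + 0.842 = 3.418.
n = 2 × (3.418 / 0.368)² = 2 × 9.288² = 2 × 86.27 = 172.5.
Round up to the next whole participant.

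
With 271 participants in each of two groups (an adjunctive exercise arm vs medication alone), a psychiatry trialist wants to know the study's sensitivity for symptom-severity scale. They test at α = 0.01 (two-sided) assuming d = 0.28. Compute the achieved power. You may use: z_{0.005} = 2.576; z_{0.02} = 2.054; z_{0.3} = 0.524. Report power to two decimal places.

For two equal groups, power = Φ(d·√(n/2) − z_{α/2}).
d·√(n/2) = 0.28 × √(271/2) = 0.28 × 11.640 = 3.259.
z_β = 3.259 − 2.576 = 0.683.
Power = Φ(0.683) = 0.753.

power ≈ 0.75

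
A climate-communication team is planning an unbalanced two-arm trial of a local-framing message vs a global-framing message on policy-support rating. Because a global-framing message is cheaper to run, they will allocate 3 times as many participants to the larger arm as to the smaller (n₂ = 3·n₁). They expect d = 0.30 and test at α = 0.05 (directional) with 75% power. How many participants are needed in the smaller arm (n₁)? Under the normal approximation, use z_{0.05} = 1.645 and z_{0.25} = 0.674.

n₁ = 80

With allocation ratio k = n₂/n₁ = 3, Var(x̄₁−x̄₂) = σ²(1/n₁ + 1/(k·n₁)) = σ²·(k+1)/(k·n₁).
So n₁ = (1 + 1/k)·((z_{α} + z_β)/d)² = 1.333 × (2.319/0.30)².
n₁ = 1.333 × 59.75 = 79.7.
Round up: n₁ = 80, giving n₂ = 3 × 80 = 240.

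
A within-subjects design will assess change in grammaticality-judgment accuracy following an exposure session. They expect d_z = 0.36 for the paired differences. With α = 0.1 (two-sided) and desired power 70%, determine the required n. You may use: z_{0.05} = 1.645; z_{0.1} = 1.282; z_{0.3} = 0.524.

For a paired (one-sample on differences) test: n = ((z_{α/2} + z_β) / d)².
z_{α/2} + z_β = 1.645 + 0.524 = 2.169.
n = (2.169 / 0.36)² = 6.025² = 36.30.
Round up.

n = 37 pairs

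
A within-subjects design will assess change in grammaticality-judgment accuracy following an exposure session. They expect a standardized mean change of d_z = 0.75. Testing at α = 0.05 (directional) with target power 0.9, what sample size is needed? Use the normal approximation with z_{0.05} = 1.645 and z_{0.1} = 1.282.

For a paired (one-sample on differences) test: n = ((z_{α} + z_β) / d)².
z_{α} + z_β = 1.645 + 1.282 = 2.927.
n = (2.927 / 0.75)² = 3.903² = 15.23.
Round up.

n = 16 pairs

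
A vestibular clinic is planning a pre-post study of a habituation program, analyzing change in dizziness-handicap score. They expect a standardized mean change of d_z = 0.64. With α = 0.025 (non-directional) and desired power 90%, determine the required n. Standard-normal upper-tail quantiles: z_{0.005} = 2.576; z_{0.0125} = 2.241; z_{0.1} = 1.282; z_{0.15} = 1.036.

For a paired (one-sample on differences) test: n = ((z_{α/2} + z_β) / d)².
z_{α/2} + z_β = 2.241 + 1.282 = 3.523.
n = (3.523 / 0.64)² = 5.505² = 30.30.
Round up.

n = 31 pairs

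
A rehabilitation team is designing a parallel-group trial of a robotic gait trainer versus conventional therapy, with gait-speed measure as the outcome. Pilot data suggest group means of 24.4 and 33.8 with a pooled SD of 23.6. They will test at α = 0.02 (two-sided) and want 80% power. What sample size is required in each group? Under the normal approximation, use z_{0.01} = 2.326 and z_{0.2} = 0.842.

n = 127 per group

Cohen's d = |M₁ − M₂| / SD_pooled = |24.4 − 33.8| / 23.6 = 9.4 / 23.6 = 0.398.
For two independent groups with equal n: n = 2·((z_{α/2} + z_β) / d)².
z_{α/2} + z_β = 2.326 + 0.842 = 3.168.
n = 2 × (3.168 / 0.398)² = 2 × 7.960² = 2 × 63.36 = 126.7.
Round up to the next whole participant.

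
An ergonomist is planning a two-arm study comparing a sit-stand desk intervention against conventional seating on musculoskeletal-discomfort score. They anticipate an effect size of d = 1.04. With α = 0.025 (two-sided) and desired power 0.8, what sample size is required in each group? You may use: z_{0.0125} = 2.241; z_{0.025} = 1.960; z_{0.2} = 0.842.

For two independent groups with equal n: n = 2·((z_{α/2} + z_β) / d)².
z_{α/2} + z_β = 2.241 + 0.842 = 3.083.
n = 2 × (3.083 / 1.04)² = 2 × 2.964² = 2 × 8.79 = 17.6.
Round up to the next whole participant.

n = 18 per group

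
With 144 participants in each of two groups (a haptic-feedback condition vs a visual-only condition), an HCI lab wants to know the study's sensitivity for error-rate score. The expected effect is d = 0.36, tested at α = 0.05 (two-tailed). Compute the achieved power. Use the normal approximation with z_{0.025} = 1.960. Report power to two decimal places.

power ≈ 0.86

For two equal groups, power = Φ(d·√(n/2) − z_{α/2}).
d·√(n/2) = 0.36 × √(144/2) = 0.36 × 8.485 = 3.055.
z_β = 3.055 − 1.960 = 1.095.
Power = Φ(1.095) = 0.863.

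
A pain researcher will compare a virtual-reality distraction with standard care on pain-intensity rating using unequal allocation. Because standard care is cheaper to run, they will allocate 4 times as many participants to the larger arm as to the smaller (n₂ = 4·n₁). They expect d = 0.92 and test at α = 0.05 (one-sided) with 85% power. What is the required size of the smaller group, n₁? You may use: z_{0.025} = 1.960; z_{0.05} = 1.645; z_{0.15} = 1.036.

n₁ = 11

With allocation ratio k = n₂/n₁ = 4, Var(x̄₁−x̄₂) = σ²(1/n₁ + 1/(k·n₁)) = σ²·(k+1)/(k·n₁).
So n₁ = (1 + 1/k)·((z_{α} + z_β)/d)² = 1.250 × (2.681/0.92)².
n₁ = 1.250 × 8.49 = 10.6.
Round up: n₁ = 11, giving n₂ = 4 × 11 = 44.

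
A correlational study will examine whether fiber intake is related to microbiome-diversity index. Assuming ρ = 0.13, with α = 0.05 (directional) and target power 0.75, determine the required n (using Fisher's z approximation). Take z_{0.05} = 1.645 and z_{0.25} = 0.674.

Fisher's z: C = ½·ln((1+r)/(1−r)) = ½·ln(1.2989) = 0.1307.
n = ((z_{α} + z_β)/C)² + 3.
(1.645 + 0.674) / 0.1307 = 2.319 / 0.1307 = 17.743.
n = 17.743² + 3 = 314.81 + 3 = 317.8.
Round up.

n = 318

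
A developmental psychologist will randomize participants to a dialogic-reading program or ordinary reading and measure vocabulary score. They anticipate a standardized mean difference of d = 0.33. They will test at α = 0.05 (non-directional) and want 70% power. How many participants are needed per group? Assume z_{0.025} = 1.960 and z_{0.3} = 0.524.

For two independent groups with equal n: n = 2·((z_{α/2} + z_β) / d)².
z_{α/2} + z_β = 1.960 + 0.524 = 2.484.
n = 2 × (2.484 / 0.33)² = 2 × 7.527² = 2 × 56.66 = 113.3.
Round up to the next whole participant.

n = 114 per group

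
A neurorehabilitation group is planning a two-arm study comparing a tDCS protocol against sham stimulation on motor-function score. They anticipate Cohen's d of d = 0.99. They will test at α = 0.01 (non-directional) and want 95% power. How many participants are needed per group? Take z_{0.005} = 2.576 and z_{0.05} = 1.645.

For two independent groups with equal n: n = 2·((z_{α/2} + z_β) / d)².
z_{α/2} + z_β = 2.576 + 1.645 = 4.221.
n = 2 × (4.221 / 0.99)² = 2 × 4.264² = 2 × 18.18 = 36.4.
Round up to the next whole participant.

n = 37 per group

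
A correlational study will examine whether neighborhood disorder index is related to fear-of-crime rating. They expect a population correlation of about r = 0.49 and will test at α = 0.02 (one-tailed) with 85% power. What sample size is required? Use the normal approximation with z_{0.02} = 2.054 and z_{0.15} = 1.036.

Fisher's z: C = ½·ln((1+r)/(1−r)) = ½·ln(2.9216) = 0.5361.
n = ((z_{α} + z_β)/C)² + 3.
(2.054 + 1.036) / 0.5361 = 3.090 / 0.5361 = 5.764.
n = 5.764² + 3 = 33.22 + 3 = 36.2.
Round up.

n = 37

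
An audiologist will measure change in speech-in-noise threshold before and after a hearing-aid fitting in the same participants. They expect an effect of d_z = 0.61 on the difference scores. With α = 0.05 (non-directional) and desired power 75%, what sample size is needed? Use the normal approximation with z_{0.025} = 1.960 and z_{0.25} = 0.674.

n = 19 pairs

For a paired (one-sample on differences) test: n = ((z_{α/2} + z_β) / d)².
z_{α/2} + z_β = 1.960 + 0.674 = 2.634.
n = (2.634 / 0.61)² = 4.318² = 18.65.
Round up.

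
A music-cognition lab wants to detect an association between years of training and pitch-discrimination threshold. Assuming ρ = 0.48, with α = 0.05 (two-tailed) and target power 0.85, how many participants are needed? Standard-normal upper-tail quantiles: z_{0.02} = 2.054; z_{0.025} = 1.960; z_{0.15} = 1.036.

Fisher's z: C = ½·ln((1+r)/(1−r)) = ½·ln(2.8462) = 0.5230.
n = ((z_{α/2} + z_β)/C)² + 3.
(1.960 + 1.036) / 0.5230 = 2.996 / 0.5230 = 5.728.
n = 5.728² + 3 = 32.82 + 3 = 35.8.
Round up.

n = 36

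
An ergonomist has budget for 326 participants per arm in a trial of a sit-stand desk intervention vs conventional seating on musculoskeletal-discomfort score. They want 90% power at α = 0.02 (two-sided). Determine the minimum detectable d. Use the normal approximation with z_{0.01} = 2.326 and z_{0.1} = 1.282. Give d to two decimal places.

d_min ≈ 0.28

For two independent groups of n = 326 each: d_min = (z_{α/2} + z_β)·√(2/n).
z-sum = 2.326 + 1.282 = 3.608.
d_min = 3.608 × √(2/326) = 3.608 × 0.0783 = 0.283.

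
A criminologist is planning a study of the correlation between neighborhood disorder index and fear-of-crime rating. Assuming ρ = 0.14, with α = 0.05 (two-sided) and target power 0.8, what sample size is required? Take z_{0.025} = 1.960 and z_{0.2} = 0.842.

Fisher's z: C = ½·ln((1+r)/(1−r)) = ½·ln(1.3256) = 0.1409.
n = ((z_{α/2} + z_β)/C)² + 3.
(1.960 + 0.842) / 0.1409 = 2.802 / 0.1409 = 19.886.
n = 19.886² + 3 = 395.47 + 3 = 398.5.
Round up.

n = 399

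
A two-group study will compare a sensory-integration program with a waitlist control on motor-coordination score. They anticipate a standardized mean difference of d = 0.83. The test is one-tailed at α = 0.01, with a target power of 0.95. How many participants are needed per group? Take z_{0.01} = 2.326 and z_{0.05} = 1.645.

n = 46 per group

For two independent groups with equal n: n = 2·((z_{α} + z_β) / d)².
z_{α} + z_β = 2.326 + 1.645 = 3.971.
n = 2 × (3.971 / 0.83)² = 2 × 4.784² = 2 × 22.89 = 45.8.
Round up to the next whole participant.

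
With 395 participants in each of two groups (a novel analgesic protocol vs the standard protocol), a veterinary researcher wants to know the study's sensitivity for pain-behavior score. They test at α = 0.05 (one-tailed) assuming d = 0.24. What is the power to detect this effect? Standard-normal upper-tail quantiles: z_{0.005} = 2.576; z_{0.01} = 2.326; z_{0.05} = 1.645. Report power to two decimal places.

power ≈ 0.96

For two equal groups, power = Φ(d·√(n/2) − z_{α}).
d·√(n/2) = 0.24 × √(395/2) = 0.24 × 14.053 = 3.373.
z_β = 3.373 − 1.645 = 1.728.
Power = Φ(1.728) = 0.958.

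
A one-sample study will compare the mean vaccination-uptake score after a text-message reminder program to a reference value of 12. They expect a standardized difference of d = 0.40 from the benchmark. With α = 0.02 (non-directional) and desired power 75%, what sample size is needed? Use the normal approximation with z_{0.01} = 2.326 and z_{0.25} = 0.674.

For a one-sample test: n = ((z_{α/2} + z_β) / d)².
z_{α/2} + z_β = 2.326 + 0.674 = 3.000.
n = (3.000 / 0.40)² = 7.500² = 56.25.
Round up.

n = 57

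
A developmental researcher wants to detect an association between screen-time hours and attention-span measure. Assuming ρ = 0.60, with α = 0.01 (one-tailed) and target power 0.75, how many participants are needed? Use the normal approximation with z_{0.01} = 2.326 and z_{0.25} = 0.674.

n = 22

Fisher's z: C = ½·ln((1+r)/(1−r)) = ½·ln(4.0000) = 0.6931.
n = ((z_{α} + z_β)/C)² + 3.
(2.326 + 0.674) / 0.6931 = 3.000 / 0.6931 = 4.328.
n = 4.328² + 3 = 18.73 + 3 = 21.7.
Round up.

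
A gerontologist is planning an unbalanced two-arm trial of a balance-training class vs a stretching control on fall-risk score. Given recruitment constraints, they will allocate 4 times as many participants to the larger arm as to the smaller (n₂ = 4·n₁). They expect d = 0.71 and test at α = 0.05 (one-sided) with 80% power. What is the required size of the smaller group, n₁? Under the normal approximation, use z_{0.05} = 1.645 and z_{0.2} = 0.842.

n₁ = 16

With allocation ratio k = n₂/n₁ = 4, Var(x̄₁−x̄₂) = σ²(1/n₁ + 1/(k·n₁)) = σ²·(k+1)/(k·n₁).
So n₁ = (1 + 1/k)·((z_{α} + z_β)/d)² = 1.250 × (2.487/0.71)².
n₁ = 1.250 × 12.27 = 15.3.
Round up: n₁ = 16, giving n₂ = 4 × 16 = 64.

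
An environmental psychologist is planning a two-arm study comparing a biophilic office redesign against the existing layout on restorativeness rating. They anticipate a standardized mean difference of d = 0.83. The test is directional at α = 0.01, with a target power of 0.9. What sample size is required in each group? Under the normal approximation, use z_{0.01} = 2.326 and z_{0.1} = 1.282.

n = 38 per group

For two independent groups with equal n: n = 2·((z_{α} + z_β) / d)².
z_{α} + z_β = 2.326 + 1.282 = 3.608.
n = 2 × (3.608 / 0.83)² = 2 × 4.347² = 2 × 18.90 = 37.8.
Round up to the next whole participant.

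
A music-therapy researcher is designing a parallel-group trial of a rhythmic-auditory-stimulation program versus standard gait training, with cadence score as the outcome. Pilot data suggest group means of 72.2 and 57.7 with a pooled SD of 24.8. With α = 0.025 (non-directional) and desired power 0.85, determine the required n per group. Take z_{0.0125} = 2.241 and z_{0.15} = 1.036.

Cohen's d = |M₁ − M₂| / SD_pooled = |72.2 − 57.7| / 24.8 = 14.5 / 24.8 = 0.585.
For two independent groups with equal n: n = 2·((z_{α/2} + z_β) / d)².
z_{α/2} + z_β = 2.241 + 1.036 = 3.277.
n = 2 × (3.277 / 0.585)² = 2 × 5.602² = 2 × 31.38 = 62.8.
Round up to the next whole participant.

n = 63 per group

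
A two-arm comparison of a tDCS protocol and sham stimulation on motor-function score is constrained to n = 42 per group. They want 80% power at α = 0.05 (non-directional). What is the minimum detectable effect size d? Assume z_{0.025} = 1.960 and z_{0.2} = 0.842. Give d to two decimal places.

For two independent groups of n = 42 each: d_min = (z_{α/2} + z_β)·√(2/n).
z-sum = 1.960 + 0.842 = 2.802.
d_min = 2.802 × √(2/42) = 2.802 × 0.2182 = 0.611.

d_min ≈ 0.61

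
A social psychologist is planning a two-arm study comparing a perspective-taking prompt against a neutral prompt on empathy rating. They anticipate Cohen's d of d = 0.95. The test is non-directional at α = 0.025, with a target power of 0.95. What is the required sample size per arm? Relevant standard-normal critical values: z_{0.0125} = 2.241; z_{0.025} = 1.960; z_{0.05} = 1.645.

For two independent groups with equal n: n = 2·((z_{α/2} + z_β) / d)².
z_{α/2} + z_β = 2.241 + 1.645 = 3.886.
n = 2 × (3.886 / 0.95)² = 2 × 4.091² = 2 × 16.73 = 33.5.
Round up to the next whole participant.

n = 34 per group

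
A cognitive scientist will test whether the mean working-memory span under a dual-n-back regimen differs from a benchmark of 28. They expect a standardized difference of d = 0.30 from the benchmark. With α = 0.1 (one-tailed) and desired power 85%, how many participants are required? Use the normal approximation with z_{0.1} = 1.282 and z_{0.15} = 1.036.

n = 60

For a one-sample test: n = ((z_{α} + z_β) / d)².
z_{α} + z_β = 1.282 + 1.036 = 2.318.
n = (2.318 / 0.30)² = 7.727² = 59.70.
Round up.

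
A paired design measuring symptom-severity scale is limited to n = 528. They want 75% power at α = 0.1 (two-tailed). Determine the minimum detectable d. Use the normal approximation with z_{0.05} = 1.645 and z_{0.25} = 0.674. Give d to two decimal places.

For a single sample (or paired design) of n = 528: d_min = (z_{α/2} + z_β)/√n.
z-sum = 1.645 + 0.674 = 2.319.
d_min = 2.319 / √528 = 2.319 / 22.978 = 0.101.

d_min ≈ 0.10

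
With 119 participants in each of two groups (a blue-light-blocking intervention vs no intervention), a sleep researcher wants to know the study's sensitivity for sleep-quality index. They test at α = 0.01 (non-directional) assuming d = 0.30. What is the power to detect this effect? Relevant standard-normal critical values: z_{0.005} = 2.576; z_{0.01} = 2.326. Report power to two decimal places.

power ≈ 0.40

For two equal groups, power = Φ(d·√(n/2) − z_{α/2}).
d·√(n/2) = 0.30 × √(119/2) = 0.30 × 7.714 = 2.314.
z_β = 2.314 − 2.576 = -0.262.
Power = Φ(-0.262) = 0.397.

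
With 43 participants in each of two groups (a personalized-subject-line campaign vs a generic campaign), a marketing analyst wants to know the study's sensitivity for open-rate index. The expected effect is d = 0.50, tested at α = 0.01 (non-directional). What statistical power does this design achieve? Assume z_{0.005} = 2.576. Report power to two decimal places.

For two equal groups, power = Φ(d·√(n/2) − z_{α/2}).
d·√(n/2) = 0.50 × √(43/2) = 0.50 × 4.637 = 2.318.
z_β = 2.318 − 2.576 = -0.258.
Power = Φ(-0.258) = 0.398.

power ≈ 0.40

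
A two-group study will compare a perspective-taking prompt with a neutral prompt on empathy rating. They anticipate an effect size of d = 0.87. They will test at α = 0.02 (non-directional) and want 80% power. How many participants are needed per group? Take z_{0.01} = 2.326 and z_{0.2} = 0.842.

For two independent groups with equal n: n = 2·((z_{α/2} + z_β) / d)².
z_{α/2} + z_β = 2.326 + 0.842 = 3.168.
n = 2 × (3.168 / 0.87)² = 2 × 3.641² = 2 × 13.26 = 26.5.
Round up to the next whole participant.

n = 27 per group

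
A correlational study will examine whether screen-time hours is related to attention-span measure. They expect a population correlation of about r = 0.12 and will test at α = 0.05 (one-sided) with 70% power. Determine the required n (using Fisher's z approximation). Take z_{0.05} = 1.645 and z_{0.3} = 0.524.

Fisher's z: C = ½·ln((1+r)/(1−r)) = ½·ln(1.2727) = 0.1206.
n = ((z_{α} + z_β)/C)² + 3.
(1.645 + 0.524) / 0.1206 = 2.169 / 0.1206 = 17.985.
n = 17.985² + 3 = 323.46 + 3 = 326.5.
Round up.

n = 327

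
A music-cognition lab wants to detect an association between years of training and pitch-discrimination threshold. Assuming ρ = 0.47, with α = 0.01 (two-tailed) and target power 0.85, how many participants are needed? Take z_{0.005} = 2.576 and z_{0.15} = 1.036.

n = 54

Fisher's z: C = ½·ln((1+r)/(1−r)) = ½·ln(2.7736) = 0.5101.
n = ((z_{α/2} + z_β)/C)² + 3.
(2.576 + 1.036) / 0.5101 = 3.612 / 0.5101 = 7.081.
n = 7.081² + 3 = 50.14 + 3 = 53.1.
Round up.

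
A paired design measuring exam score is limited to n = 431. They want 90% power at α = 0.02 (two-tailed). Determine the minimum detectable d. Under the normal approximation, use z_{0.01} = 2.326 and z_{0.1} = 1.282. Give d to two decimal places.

d_min ≈ 0.17

For a single sample (or paired design) of n = 431: d_min = (z_{α/2} + z_β)/√n.
z-sum = 2.326 + 1.282 = 3.608.
d_min = 3.608 / √431 = 3.608 / 20.761 = 0.174.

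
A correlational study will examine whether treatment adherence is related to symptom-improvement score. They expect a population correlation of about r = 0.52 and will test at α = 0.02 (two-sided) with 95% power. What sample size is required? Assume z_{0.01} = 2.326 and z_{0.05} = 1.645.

n = 51

Fisher's z: C = ½·ln((1+r)/(1−r)) = ½·ln(3.1667) = 0.5763.
n = ((z_{α/2} + z_β)/C)² + 3.
(2.326 + 1.645) / 0.5763 = 3.971 / 0.5763 = 6.891.
n = 6.891² + 3 = 47.48 + 3 = 50.5.
Round up.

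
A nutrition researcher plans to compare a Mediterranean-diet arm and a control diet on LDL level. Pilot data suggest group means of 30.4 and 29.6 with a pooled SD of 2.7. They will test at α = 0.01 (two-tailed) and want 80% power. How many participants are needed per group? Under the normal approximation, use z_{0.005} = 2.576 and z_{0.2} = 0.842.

n = 267 per group

Cohen's d = |M₁ − M₂| / SD_pooled = |30.4 − 29.6| / 2.7 = 0.8 / 2.7 = 0.296.
For two independent groups with equal n: n = 2·((z_{α/2} + z_β) / d)².
z_{α/2} + z_β = 2.576 + 0.842 = 3.418.
n = 2 × (3.418 / 0.296)² = 2 × 11.547² = 2 × 133.34 = 266.7.
Round up to the next whole participant.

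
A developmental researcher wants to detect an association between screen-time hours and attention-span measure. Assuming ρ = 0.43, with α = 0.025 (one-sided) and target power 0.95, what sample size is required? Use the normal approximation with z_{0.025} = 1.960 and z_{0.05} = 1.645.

Fisher's z: C = ½·ln((1+r)/(1−r)) = ½·ln(2.5088) = 0.4599.
n = ((z_{α} + z_β)/C)² + 3.
(1.960 + 1.645) / 0.4599 = 3.605 / 0.4599 = 7.839.
n = 7.839² + 3 = 61.44 + 3 = 64.4.
Round up.

n = 65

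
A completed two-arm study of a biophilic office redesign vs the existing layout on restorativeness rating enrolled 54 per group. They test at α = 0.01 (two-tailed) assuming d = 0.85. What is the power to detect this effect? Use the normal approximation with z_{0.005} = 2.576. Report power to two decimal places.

For two equal groups, power = Φ(d·√(n/2) − z_{α/2}).
d·√(n/2) = 0.85 × √(54/2) = 0.85 × 5.196 = 4.417.
z_β = 4.417 − 2.576 = 1.841.
Power = Φ(1.841) = 0.967.

power ≈ 0.97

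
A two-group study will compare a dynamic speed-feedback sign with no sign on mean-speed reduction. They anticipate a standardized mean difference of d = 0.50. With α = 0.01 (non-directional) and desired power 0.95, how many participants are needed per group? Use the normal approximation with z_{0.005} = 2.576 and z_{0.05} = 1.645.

n = 143 per group

For two independent groups with equal n: n = 2·((z_{α/2} + z_β) / d)².
z_{α/2} + z_β = 2.576 + 1.645 = 4.221.
n = 2 × (4.221 / 0.50)² = 2 × 8.442² = 2 × 71.27 = 142.5.
Round up to the next whole participant.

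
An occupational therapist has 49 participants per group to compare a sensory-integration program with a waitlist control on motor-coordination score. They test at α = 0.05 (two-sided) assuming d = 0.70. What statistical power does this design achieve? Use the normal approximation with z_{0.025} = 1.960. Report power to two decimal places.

For two equal groups, power = Φ(d·√(n/2) − z_{α/2}).
d·√(n/2) = 0.70 × √(49/2) = 0.70 × 4.950 = 3.465.
z_β = 3.465 − 1.960 = 1.505.
Power = Φ(1.505) = 0.934.

power ≈ 0.93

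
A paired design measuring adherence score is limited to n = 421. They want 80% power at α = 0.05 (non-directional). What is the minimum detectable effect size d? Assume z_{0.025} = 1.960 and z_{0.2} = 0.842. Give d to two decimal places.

For a single sample (or paired design) of n = 421: d_min = (z_{α/2} + z_β)/√n.
z-sum = 1.960 + 0.842 = 2.802.
d_min = 2.802 / √421 = 2.802 / 20.518 = 0.137.

d_min ≈ 0.14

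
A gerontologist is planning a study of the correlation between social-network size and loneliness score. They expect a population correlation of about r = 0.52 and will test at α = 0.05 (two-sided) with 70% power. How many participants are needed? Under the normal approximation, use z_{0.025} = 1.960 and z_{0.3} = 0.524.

Fisher's z: C = ½·ln((1+r)/(1−r)) = ½·ln(3.1667) = 0.5763.
n = ((z_{α/2} + z_β)/C)² + 3.
(1.960 + 0.524) / 0.5763 = 2.484 / 0.5763 = 4.310.
n = 4.310² + 3 = 18.58 + 3 = 21.6.
Round up.

n = 22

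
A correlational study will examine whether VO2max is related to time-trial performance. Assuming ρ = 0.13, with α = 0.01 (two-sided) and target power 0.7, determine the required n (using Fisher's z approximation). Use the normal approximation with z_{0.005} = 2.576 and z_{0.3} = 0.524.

Fisher's z: C = ½·ln((1+r)/(1−r)) = ½·ln(1.2989) = 0.1307.
n = ((z_{α/2} + z_β)/C)² + 3.
(2.576 + 0.524) / 0.1307 = 3.100 / 0.1307 = 23.718.
n = 23.718² + 3 = 562.56 + 3 = 565.6.
Round up.

n = 566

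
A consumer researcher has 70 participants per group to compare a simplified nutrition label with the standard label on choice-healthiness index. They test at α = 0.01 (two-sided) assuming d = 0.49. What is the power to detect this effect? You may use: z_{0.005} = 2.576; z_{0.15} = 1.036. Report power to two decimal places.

For two equal groups, power = Φ(d·√(n/2) − z_{α/2}).
d·√(n/2) = 0.49 × √(70/2) = 0.49 × 5.916 = 2.899.
z_β = 2.899 − 2.576 = 0.323.
Power = Φ(0.323) = 0.627.

power ≈ 0.63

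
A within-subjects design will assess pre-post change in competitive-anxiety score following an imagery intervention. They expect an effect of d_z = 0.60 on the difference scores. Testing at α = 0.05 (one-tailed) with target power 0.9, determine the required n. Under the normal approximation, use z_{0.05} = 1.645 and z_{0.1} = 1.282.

n = 24 pairs

For a paired (one-sample on differences) test: n = ((z_{α} + z_β) / d)².
z_{α} + z_β = 1.645 + 1.282 = 2.927.
n = (2.927 / 0.60)² = 4.878² = 23.80.
Round up.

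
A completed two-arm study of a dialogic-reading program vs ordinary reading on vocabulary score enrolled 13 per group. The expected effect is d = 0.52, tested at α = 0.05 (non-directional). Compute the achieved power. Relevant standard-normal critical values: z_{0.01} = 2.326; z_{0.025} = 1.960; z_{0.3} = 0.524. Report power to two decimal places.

power ≈ 0.26

For two equal groups, power = Φ(d·√(n/2) − z_{α/2}).
d·√(n/2) = 0.52 × √(13/2) = 0.52 × 2.550 = 1.326.
z_β = 1.326 − 1.960 = -0.634.
Power = Φ(-0.634) = 0.263.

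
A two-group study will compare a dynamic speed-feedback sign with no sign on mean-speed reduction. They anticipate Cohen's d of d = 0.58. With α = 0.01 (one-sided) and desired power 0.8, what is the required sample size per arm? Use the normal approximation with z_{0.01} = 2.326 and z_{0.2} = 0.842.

For two independent groups with equal n: n = 2·((z_{α} + z_β) / d)².
z_{α} + z_β = 2.326 + 0.842 = 3.168.
n = 2 × (3.168 / 0.58)² = 2 × 5.462² = 2 × 29.83 = 59.7.
Round up to the next whole participant.

n = 60 per group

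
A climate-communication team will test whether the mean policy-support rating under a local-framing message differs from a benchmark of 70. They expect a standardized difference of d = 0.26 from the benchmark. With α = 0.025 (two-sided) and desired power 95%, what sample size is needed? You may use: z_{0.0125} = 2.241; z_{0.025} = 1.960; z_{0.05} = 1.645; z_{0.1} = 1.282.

For a one-sample test: n = ((z_{α/2} + z_β) / d)².
z_{α/2} + z_β = 2.241 + 1.645 = 3.886.
n = (3.886 / 0.26)² = 14.946² = 223.39.
Round up.

n = 224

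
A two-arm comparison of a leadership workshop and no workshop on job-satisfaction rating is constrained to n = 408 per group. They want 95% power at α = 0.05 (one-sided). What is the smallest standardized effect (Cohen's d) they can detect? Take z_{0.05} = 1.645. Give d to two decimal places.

For two independent groups of n = 408 each: d_min = (z_{α} + z_β)·√(2/n).
z-sum = 1.645 + 1.645 = 3.290.
d_min = 3.290 × √(2/408) = 3.290 × 0.0700 = 0.230.

d_min ≈ 0.23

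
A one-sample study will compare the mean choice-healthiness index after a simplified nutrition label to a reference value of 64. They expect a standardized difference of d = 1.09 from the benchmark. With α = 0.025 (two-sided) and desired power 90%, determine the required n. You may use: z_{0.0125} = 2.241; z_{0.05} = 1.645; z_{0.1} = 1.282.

n = 11

For a one-sample test: n = ((z_{α/2} + z_β) / d)².
z_{α/2} + z_β = 2.241 + 1.282 = 3.523.
n = (3.523 / 1.09)² = 3.232² = 10.45.
Round up.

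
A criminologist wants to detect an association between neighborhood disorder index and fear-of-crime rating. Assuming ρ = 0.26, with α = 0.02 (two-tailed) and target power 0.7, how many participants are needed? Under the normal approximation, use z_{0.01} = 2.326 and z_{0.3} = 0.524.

Fisher's z: C = ½·ln((1+r)/(1−r)) = ½·ln(1.7027) = 0.2661.
n = ((z_{α/2} + z_β)/C)² + 3.
(2.326 + 0.524) / 0.2661 = 2.850 / 0.2661 = 10.710.
n = 10.710² + 3 = 114.71 + 3 = 117.7.
Round up.

n = 118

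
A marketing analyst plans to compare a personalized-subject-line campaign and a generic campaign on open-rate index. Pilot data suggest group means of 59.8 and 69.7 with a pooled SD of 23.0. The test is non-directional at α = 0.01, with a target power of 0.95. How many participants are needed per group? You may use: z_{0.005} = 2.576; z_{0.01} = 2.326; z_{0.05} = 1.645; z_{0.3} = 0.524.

Cohen's d = |M₁ − M₂| / SD_pooled = |59.8 − 69.7| / 23.0 = 9.9 / 23.0 = 0.430.
For two independent groups with equal n: n = 2·((z_{α/2} + z_β) / d)².
z_{α/2} + z_β = 2.576 + 1.645 = 4.221.
n = 2 × (4.221 / 0.430)² = 2 × 9.816² = 2 × 96.36 = 192.7.
Round up to the next whole participant.

n = 193 per group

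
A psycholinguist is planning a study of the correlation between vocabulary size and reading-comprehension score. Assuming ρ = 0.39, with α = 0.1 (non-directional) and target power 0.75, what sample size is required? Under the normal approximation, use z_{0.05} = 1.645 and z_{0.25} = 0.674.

n = 35

Fisher's z: C = ½·ln((1+r)/(1−r)) = ½·ln(2.2787) = 0.4118.
n = ((z_{α/2} + z_β)/C)² + 3.
(1.645 + 0.674) / 0.4118 = 2.319 / 0.4118 = 5.631.
n = 5.631² + 3 = 31.71 + 3 = 34.7.
Round up.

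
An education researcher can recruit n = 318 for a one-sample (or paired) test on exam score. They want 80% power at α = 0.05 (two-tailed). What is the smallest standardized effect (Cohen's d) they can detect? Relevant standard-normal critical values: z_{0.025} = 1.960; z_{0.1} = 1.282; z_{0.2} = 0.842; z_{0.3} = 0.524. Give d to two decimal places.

For a single sample (or paired design) of n = 318: d_min = (z_{α/2} + z_β)/√n.
z-sum = 1.960 + 0.842 = 2.802.
d_min = 2.802 / √318 = 2.802 / 17.833 = 0.157.

d_min ≈ 0.16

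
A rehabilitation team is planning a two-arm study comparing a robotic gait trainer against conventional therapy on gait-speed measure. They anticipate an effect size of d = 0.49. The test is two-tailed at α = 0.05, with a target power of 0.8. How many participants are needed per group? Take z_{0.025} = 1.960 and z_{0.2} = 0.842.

n = 66 per group

For two independent groups with equal n: n = 2·((z_{α/2} + z_β) / d)².
z_{α/2} + z_β = 1.960 + 0.842 = 2.802.
n = 2 × (2.802 / 0.49)² = 2 × 5.718² = 2 × 32.70 = 65.4.
Round up to the next whole participant.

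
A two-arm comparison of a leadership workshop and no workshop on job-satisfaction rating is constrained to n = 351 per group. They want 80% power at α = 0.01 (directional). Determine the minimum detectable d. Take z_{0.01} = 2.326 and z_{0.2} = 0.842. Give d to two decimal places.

For two independent groups of n = 351 each: d_min = (z_{α} + z_β)·√(2/n).
z-sum = 2.326 + 0.842 = 3.168.
d_min = 3.168 × √(2/351) = 3.168 × 0.0755 = 0.239.

d_min ≈ 0.24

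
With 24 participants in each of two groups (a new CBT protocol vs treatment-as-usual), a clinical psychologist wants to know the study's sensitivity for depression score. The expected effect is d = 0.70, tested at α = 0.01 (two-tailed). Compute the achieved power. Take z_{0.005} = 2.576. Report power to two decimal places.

For two equal groups, power = Φ(d·√(n/2) − z_{α/2}).
d·√(n/2) = 0.70 × √(24/2) = 0.70 × 3.464 = 2.425.
z_β = 2.425 − 2.576 = -0.151.
Power = Φ(-0.151) = 0.440.

power ≈ 0.44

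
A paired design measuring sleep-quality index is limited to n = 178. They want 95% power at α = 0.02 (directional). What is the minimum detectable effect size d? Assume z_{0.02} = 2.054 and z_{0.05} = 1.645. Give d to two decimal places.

For a single sample (or paired design) of n = 178: d_min = (z_{α} + z_β)/√n.
z-sum = 2.054 + 1.645 = 3.699.
d_min = 3.699 / √178 = 3.699 / 13.342 = 0.277.

d_min ≈ 0.28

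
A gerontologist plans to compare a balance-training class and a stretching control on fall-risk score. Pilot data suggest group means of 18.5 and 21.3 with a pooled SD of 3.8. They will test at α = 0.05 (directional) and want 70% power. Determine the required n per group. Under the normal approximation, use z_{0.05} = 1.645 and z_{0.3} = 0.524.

n = 18 per group

Cohen's d = |M₁ − M₂| / SD_pooled = |18.5 − 21.3| / 3.8 = 2.8 / 3.8 = 0.737.
For two independent groups with equal n: n = 2·((z_{α} + z_β) / d)².
z_{α} + z_β = 1.645 + 0.524 = 2.169.
n = 2 × (2.169 / 0.737)² = 2 × 2.943² = 2 × 8.66 = 17.3.
Round up to the next whole participant.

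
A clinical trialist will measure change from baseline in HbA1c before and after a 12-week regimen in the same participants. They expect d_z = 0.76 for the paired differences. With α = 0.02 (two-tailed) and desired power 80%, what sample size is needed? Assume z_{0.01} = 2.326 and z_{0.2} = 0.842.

For a paired (one-sample on differences) test: n = ((z_{α/2} + z_β) / d)².
z_{α/2} + z_β = 2.326 + 0.842 = 3.168.
n = (3.168 / 0.76)² = 4.168² = 17.38.
Round up.

n = 18 pairs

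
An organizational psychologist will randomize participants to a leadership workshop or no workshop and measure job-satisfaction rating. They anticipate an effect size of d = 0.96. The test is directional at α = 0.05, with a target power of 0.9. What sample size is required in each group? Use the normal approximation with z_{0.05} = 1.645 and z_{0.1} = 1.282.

n = 19 per group

For two independent groups with equal n: n = 2·((z_{α} + z_β) / d)².
z_{α} + z_β = 1.645 + 1.282 = 2.927.
n = 2 × (2.927 / 0.96)² = 2 × 3.049² = 2 × 9.30 = 18.6.
Round up to the next whole participant.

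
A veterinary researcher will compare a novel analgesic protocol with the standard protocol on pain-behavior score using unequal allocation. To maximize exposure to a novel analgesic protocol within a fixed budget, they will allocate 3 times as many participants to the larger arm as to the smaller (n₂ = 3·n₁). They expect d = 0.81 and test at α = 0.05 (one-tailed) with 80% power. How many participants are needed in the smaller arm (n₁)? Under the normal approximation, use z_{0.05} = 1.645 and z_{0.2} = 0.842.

With allocation ratio k = n₂/n₁ = 3, Var(x̄₁−x̄₂) = σ²(1/n₁ + 1/(k·n₁)) = σ²·(k+1)/(k·n₁).
So n₁ = (1 + 1/k)·((z_{α} + z_β)/d)² = 1.333 × (2.487/0.81)².
n₁ = 1.333 × 9.43 = 12.6.
Round up: n₁ = 13, giving n₂ = 3 × 13 = 39.

n₁ = 13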